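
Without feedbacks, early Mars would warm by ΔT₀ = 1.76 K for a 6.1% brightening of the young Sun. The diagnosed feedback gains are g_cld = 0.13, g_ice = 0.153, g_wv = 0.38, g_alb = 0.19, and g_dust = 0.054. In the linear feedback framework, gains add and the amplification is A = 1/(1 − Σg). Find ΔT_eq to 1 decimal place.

Total gain g = 0.13 + 0.153 + 0.38 + 0.19 + 0.054 = 0.907.
Amplification A = 1/(1 − 0.907) = 10.75.
ΔT = 1.76 × 10.75 = 18.9 K.

18.9 K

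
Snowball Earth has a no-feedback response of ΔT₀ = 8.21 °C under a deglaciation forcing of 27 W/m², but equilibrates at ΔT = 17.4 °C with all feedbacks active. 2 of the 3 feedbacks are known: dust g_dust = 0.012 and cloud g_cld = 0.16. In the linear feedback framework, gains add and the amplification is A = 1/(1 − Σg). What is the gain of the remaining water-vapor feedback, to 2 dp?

0.36

Amplification A = ΔT/ΔT₀ = 17.4/8.21 = 2.119.
Total gain g = 1 − 1/A = 1 − 1/2.119 = 0.5281.
Known gains sum to 0.012 + 0.16 = 0.172.
g_wv = 0.5281 − 0.172 = 0.36.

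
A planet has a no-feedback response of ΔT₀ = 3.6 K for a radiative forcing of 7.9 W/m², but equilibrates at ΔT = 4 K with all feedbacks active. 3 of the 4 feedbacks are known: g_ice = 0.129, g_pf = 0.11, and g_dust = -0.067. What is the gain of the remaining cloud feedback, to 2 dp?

Amplification A = ΔT/ΔT₀ = 4/3.6 = 1.111.
Total gain g = 1 − 1/A = 1 − 1/1.111 = 0.09991.
Known gains sum to 0.129 + 0.11 − 0.067 = 0.172.
g_cld = 0.09991 − 0.172 = -0.07.

-0.07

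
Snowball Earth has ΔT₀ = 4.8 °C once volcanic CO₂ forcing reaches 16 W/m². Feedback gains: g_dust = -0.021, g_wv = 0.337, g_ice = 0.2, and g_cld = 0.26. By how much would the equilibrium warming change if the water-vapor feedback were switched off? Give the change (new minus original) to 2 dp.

-12.87 °C

Original: g = 0.776, ΔT = 4.8/(1−0.776) = 21.4286 °C.
Without water-vapor: g' = 0.439, ΔT' = 4.8/(1−0.439) = 8.5561 °C.
Change = 8.5561 − 21.4286 = -12.87 °C.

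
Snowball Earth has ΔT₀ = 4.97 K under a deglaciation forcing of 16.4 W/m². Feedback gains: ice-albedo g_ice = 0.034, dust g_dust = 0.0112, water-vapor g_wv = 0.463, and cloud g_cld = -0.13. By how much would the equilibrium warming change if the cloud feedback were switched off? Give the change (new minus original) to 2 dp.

Original: g = 0.3782, ΔT = 4.97/(1−0.3782) = 7.9929 K.
Without cloud: g' = 0.5082, ΔT' = 4.97/(1−0.5082) = 10.1057 K.
Change = 10.1057 − 7.9929 = 2.11 K.

2.11 K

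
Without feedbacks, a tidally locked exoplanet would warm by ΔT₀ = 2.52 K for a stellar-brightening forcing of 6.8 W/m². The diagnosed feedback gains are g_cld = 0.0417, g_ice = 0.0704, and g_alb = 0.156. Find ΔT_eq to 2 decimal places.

3.44 K

Total gain g = 0.0417 + 0.0704 + 0.156 = 0.2681.
Amplification A = 1/(1 − 0.2681) = 1.366.
ΔT = 2.52 × 1.366 = 3.44 K.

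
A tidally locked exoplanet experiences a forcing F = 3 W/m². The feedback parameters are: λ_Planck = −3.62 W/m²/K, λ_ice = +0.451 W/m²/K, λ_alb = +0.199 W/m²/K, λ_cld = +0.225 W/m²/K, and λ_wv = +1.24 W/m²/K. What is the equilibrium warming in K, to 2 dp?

Net feedback parameter λ = (−3.62) + (+0.451) + (+0.199) + (+0.225) + (+1.24) = -1.505 W/m²/K.
ΔT = −F/λ = −3/(-1.505) = 1.99 K.

1.99 K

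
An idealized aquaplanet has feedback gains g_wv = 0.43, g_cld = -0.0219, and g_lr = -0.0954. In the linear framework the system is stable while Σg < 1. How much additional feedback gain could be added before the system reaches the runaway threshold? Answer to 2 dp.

Current total gain = 0.43 − 0.0219 − 0.0954 = 0.3127.
Margin to runaway = 1 − 0.3127 = 0.69.

0.69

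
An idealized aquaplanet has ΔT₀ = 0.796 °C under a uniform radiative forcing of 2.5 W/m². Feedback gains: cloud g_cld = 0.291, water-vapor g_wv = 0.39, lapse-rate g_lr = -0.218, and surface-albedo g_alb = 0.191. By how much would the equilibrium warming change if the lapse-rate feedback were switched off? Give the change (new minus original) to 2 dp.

3.92 °C

Original: g = 0.654, ΔT = 0.796/(1−0.654) = 2.3006 °C.
Without lapse-rate: g' = 0.872, ΔT' = 0.796/(1−0.872) = 6.2188 °C.
Change = 6.2188 − 2.3006 = 3.92 °C.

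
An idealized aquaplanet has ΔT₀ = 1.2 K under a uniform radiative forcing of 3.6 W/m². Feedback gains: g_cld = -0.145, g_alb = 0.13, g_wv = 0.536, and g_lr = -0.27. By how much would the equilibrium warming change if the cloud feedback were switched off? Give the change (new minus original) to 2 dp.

0.38 K

Original: g = 0.251, ΔT = 1.2/(1−0.251) = 1.6021 K.
Without cloud: g' = 0.396, ΔT' = 1.2/(1−0.396) = 1.9868 K.
Change = 1.9868 − 1.6021 = 0.38 K.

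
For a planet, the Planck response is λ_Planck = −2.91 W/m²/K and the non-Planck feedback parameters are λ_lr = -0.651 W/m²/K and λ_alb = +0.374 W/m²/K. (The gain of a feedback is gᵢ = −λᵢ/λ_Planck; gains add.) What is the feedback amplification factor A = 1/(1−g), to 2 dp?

Convert to gains: g_lr = -0.651/2.91 = -0.2237; g_alb = 0.374/2.91 = 0.1285.
Total gain g = -0.0952.
A = 1/(1 + 0.0952) = 0.91.

0.91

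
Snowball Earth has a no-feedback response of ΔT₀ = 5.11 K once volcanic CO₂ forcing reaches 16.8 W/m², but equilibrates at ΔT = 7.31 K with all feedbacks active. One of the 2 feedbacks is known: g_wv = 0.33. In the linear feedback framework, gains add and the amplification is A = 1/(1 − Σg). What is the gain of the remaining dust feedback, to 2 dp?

-0.03

Amplification A = ΔT/ΔT₀ = 7.31/5.11 = 1.431.
Total gain g = 1 − 1/A = 1 − 1/1.431 = 0.3012.
The known gain is 0.33.
g_dust = 0.3012 − 0.33 = -0.03.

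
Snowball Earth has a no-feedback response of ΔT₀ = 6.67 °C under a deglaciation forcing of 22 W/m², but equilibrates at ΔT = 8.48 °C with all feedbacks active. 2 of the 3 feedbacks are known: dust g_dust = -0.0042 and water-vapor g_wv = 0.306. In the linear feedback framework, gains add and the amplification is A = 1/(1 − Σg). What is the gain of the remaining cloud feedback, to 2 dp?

-0.09

Amplification A = ΔT/ΔT₀ = 8.48/6.67 = 1.271.
Total gain g = 1 − 1/A = 1 − 1/1.271 = 0.2132.
Known gains sum to -0.0042 + 0.306 = 0.3018.
g_cld = 0.2132 − 0.3018 = -0.09.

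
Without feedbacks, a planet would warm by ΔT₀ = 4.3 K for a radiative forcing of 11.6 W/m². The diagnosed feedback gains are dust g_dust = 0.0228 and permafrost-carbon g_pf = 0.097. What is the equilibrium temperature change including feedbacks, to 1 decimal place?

4.9 K

Total gain g = 0.0228 + 0.097 = 0.1198.
Amplification A = 1/(1 − 0.1198) = 1.136.
ΔT = 4.3 × 1.136 = 4.9 K.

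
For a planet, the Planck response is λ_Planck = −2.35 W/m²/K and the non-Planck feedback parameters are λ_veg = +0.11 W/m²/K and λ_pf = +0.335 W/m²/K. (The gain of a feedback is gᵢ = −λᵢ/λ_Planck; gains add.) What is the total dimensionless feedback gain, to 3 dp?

0.189

Convert to gains: g_veg = 0.11/2.35 = 0.04681; g_pf = 0.335/2.35 = 0.1426.
Total gain g = 0.18941.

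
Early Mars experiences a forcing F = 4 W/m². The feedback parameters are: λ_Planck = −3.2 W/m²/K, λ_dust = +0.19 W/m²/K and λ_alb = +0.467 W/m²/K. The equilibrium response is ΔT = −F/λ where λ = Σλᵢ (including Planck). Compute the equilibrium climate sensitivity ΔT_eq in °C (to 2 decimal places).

1.57 °C

Net feedback parameter λ = (−3.2) + (+0.19) + (+0.467) = -2.543 W/m²/K.
ΔT = −F/λ = −4/(-2.543) = 1.57 °C.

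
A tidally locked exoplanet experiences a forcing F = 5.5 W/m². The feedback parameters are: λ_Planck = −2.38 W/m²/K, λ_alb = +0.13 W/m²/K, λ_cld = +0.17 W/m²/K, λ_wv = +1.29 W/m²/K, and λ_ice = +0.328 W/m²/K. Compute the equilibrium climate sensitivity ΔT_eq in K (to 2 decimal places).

11.90 K

Net feedback parameter λ = (−2.38) + (+0.13) + (+0.17) + (+1.29) + (+0.328) = -0.462 W/m²/K.
ΔT = −F/λ = −5.5/(-0.462) = 11.90 K.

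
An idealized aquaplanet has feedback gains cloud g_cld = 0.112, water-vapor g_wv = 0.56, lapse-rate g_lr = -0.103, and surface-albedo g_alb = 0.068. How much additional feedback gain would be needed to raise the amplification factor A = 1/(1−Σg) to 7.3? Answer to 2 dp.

0.23

Current total gain = 0.637.
Target gain for A = 7.3: g* = 1 − 1/7.3 = 0.863.
Additional gain needed = 0.863 − 0.637 = 0.23.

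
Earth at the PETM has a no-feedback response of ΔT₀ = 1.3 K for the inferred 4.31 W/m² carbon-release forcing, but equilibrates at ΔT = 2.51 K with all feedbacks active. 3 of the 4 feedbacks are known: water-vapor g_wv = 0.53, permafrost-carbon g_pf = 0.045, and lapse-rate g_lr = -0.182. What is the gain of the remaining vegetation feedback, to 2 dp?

0.09

Amplification A = ΔT/ΔT₀ = 2.51/1.3 = 1.931.
Total gain g = 1 − 1/A = 1 − 1/1.931 = 0.4821.
Known gains sum to 0.53 + 0.045 − 0.182 = 0.393.
g_veg = 0.4821 − 0.393 = 0.09.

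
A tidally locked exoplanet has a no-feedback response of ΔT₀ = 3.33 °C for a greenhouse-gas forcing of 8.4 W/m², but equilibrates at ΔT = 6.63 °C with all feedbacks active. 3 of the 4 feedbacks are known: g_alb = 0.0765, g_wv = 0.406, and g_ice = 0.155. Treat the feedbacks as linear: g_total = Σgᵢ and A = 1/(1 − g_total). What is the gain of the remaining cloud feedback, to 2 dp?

Amplification A = ΔT/ΔT₀ = 6.63/3.33 = 1.991.
Total gain g = 1 − 1/A = 1 − 1/1.991 = 0.4977.
Known gains sum to 0.0765 + 0.406 + 0.155 = 0.6375.
g_cld = 0.4977 − 0.6375 = -0.14.

-0.14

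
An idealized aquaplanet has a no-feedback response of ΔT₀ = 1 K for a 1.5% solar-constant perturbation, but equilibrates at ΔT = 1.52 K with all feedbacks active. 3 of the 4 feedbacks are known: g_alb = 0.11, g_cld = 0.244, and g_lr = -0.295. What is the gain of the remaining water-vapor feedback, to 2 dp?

0.28

Amplification A = ΔT/ΔT₀ = 1.52/1 = 1.52.
Total gain g = 1 − 1/A = 1 − 1/1.52 = 0.3421.
Known gains sum to 0.11 + 0.244 − 0.295 = 0.059.
g_wv = 0.3421 − 0.059 = 0.28.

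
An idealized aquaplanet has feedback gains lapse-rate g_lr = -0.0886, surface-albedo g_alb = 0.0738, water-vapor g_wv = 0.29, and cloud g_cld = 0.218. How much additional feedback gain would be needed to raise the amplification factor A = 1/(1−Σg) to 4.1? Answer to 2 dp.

0.26

Current total gain = 0.4932.
Target gain for A = 4.1: g* = 1 − 1/4.1 = 0.7561.
Additional gain needed = 0.7561 − 0.4932 = 0.26.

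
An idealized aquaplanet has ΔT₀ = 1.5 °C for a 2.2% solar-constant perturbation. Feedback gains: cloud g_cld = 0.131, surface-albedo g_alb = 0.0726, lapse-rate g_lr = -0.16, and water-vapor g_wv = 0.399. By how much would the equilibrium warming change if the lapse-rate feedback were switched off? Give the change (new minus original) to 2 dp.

Original: g = 0.4426, ΔT = 1.5/(1−0.4426) = 2.6911 °C.
Without lapse-rate: g' = 0.6026, ΔT' = 1.5/(1−0.6026) = 3.7745 °C.
Change = 3.7745 − 2.6911 = 1.08 °C.

1.08 °C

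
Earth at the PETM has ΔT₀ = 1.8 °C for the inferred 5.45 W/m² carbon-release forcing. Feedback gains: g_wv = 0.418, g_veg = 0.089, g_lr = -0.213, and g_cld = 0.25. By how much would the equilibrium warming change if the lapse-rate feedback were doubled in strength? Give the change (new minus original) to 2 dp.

-1.26 °C

Original: g = 0.544, ΔT = 1.8/(1−0.544) = 3.9474 °C.
With doubled lapse-rate: g' = 0.331, ΔT' = 1.8/(1−0.331) = 2.6906 °C.
Change = 2.6906 − 3.9474 = -1.26 °C.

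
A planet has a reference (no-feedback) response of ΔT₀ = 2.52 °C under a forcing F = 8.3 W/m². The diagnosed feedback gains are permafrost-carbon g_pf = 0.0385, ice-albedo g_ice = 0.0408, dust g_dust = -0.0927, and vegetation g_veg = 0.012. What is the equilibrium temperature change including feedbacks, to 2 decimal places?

Total gain g = 0.0385 + 0.0408 − 0.0927 + 0.012 = -0.0014.
Amplification A = 1/(1 + 0.0014) = 0.9986.
ΔT = 2.52 × 0.9986 = 2.52 °C.

2.52 °C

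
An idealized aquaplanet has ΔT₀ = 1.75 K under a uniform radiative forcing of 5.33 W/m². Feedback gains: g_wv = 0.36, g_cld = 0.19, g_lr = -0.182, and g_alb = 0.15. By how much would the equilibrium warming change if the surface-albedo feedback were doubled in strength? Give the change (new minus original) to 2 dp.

1.64 K

Original: g = 0.518, ΔT = 1.75/(1−0.518) = 3.6307 K.
With doubled surface-albedo: g' = 0.668, ΔT' = 1.75/(1−0.668) = 5.2711 K.
Change = 5.2711 − 3.6307 = 1.64 K.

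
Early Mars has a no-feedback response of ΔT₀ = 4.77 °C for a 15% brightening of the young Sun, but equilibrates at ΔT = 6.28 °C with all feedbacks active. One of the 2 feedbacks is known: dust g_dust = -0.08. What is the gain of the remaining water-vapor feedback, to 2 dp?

0.32

Amplification A = ΔT/ΔT₀ = 6.28/4.77 = 1.317.
Total gain g = 1 − 1/A = 1 − 1/1.317 = 0.2407.
The known gain is -0.08.
g_wv = 0.2407 + 0.08 = 0.32.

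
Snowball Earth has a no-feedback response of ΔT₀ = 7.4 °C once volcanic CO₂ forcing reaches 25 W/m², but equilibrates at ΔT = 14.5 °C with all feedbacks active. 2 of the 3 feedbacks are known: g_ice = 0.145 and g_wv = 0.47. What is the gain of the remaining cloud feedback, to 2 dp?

-0.13

Amplification A = ΔT/ΔT₀ = 14.5/7.4 = 1.959.
Total gain g = 1 − 1/A = 1 − 1/1.959 = 0.4895.
Known gains sum to 0.145 + 0.47 = 0.615.
g_cld = 0.4895 − 0.615 = -0.13.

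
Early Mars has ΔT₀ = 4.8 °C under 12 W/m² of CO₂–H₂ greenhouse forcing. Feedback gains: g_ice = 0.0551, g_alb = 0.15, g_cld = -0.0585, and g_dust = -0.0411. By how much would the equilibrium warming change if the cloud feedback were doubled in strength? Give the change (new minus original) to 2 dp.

-0.33 °C

Original: g = 0.1055, ΔT = 4.8/(1−0.1055) = 5.3661 °C.
With doubled cloud: g' = 0.047, ΔT' = 4.8/(1−0.047) = 5.0367 °C.
Change = 5.0367 − 5.3661 = -0.33 °C.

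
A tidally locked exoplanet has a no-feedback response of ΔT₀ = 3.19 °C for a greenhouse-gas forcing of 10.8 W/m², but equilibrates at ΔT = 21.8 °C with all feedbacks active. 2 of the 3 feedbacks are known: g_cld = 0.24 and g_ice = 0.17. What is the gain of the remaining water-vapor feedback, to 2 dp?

0.44

Amplification A = ΔT/ΔT₀ = 21.8/3.19 = 6.834.
Total gain g = 1 − 1/A = 1 − 1/6.834 = 0.8537.
Known gains sum to 0.24 + 0.17 = 0.41.
g_wv = 0.8537 − 0.41 = 0.44.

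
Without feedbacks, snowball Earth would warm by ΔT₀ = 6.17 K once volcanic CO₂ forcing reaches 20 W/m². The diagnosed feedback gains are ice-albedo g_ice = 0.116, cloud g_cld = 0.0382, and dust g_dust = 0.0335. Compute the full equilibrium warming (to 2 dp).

7.60 K

Total gain g = 0.116 + 0.0382 + 0.0335 = 0.1877.
Amplification A = 1/(1 − 0.1877) = 1.231.
ΔT = 6.17 × 1.231 = 7.60 K.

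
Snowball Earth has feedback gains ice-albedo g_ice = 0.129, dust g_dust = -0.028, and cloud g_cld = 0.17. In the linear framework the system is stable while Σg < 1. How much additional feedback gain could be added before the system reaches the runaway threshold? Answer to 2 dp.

0.73

Current total gain = 0.129 − 0.028 + 0.17 = 0.271.
Margin to runaway = 1 − 0.271 = 0.73.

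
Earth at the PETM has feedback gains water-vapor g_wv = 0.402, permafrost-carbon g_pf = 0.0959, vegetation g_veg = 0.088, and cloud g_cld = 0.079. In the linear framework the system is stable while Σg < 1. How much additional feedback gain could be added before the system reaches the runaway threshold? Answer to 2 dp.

Current total gain = 0.402 + 0.0959 + 0.088 + 0.079 = 0.6649.
Margin to runaway = 1 − 0.6649 = 0.34.

0.34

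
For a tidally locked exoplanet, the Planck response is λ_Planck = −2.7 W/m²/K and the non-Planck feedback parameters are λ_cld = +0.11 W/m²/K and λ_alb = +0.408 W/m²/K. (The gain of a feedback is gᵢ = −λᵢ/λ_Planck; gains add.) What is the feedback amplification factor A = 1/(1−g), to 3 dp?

Convert to gains: g_cld = 0.11/2.7 = 0.04074; g_alb = 0.408/2.7 = 0.1511.
Total gain g = 0.19184.
A = 1/(1 − 0.19184) = 1.237.

1.237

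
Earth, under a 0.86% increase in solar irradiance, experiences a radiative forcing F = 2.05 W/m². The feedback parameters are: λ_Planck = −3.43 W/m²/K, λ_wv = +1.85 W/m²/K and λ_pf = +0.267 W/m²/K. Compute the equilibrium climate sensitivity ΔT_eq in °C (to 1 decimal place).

Net feedback parameter λ = (−3.43) + (+1.85) + (+0.267) = -1.313 W/m²/K.
ΔT = −F/λ = −2.05/(-1.313) = 1.6 °C.

1.6 °C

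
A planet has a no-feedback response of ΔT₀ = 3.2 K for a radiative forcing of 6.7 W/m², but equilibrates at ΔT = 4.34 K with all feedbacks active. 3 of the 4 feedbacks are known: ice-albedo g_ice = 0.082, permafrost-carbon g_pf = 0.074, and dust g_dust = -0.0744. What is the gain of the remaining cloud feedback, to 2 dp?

Amplification A = ΔT/ΔT₀ = 4.34/3.2 = 1.356.
Total gain g = 1 − 1/A = 1 − 1/1.356 = 0.2625.
Known gains sum to 0.082 + 0.074 − 0.0744 = 0.0816.
g_cld = 0.2625 − 0.0816 = 0.18.

0.18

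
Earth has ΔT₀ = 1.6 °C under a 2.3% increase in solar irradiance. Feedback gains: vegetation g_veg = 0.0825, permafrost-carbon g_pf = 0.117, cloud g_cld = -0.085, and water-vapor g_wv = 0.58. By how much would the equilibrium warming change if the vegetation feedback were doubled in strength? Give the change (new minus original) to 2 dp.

1.94 °C

Original: g = 0.6945, ΔT = 1.6/(1−0.6945) = 5.2373 °C.
With doubled vegetation: g' = 0.777, ΔT' = 1.6/(1−0.777) = 7.1749 °C.
Change = 7.1749 − 5.2373 = 1.94 °C.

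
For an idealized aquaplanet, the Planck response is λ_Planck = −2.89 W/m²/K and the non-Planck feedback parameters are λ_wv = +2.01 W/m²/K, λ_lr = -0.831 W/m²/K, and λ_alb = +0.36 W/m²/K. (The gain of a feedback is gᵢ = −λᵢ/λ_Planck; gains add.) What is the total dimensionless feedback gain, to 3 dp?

0.533

Convert to gains: g_wv = 2.01/2.89 = 0.6955; g_lr = -0.831/2.89 = -0.2875; g_alb = 0.36/2.89 = 0.1246.
Total gain g = 0.5326.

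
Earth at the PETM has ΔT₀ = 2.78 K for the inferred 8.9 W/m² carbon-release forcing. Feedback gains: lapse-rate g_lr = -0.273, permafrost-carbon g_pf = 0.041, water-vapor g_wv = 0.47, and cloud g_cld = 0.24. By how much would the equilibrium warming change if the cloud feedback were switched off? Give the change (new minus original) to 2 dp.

-1.68 K

Original: g = 0.478, ΔT = 2.78/(1−0.478) = 5.3257 K.
Without cloud: g' = 0.238, ΔT' = 2.78/(1−0.238) = 3.6483 K.
Change = 3.6483 − 5.3257 = -1.68 K.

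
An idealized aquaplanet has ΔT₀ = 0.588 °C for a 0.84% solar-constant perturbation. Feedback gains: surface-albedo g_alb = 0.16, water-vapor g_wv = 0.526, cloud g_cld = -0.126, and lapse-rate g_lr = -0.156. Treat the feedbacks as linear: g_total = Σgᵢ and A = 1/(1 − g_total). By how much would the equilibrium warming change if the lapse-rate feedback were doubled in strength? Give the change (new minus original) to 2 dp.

Original: g = 0.404, ΔT = 0.588/(1−0.404) = 0.9866 °C.
With doubled lapse-rate: g' = 0.248, ΔT' = 0.588/(1−0.248) = 0.7819 °C.
Change = 0.7819 − 0.9866 = -0.20 °C.

-0.20 °C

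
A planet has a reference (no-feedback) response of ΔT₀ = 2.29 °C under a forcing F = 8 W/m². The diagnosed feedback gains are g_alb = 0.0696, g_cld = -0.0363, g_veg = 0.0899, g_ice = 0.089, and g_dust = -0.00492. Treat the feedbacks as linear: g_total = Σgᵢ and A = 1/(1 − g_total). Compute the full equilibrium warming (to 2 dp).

Total gain g = 0.0696 − 0.0363 + 0.0899 + 0.089 − 0.00492 = 0.20728.
Amplification A = 1/(1 − 0.20728) = 1.261.
ΔT = 2.29 × 1.261 = 2.89 °C.

2.89 °C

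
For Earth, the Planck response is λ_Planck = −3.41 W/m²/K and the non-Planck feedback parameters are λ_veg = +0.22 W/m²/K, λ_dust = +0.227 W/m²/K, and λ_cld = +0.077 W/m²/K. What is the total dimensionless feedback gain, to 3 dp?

0.154

Convert to gains: g_veg = 0.22/3.41 = 0.06452; g_dust = 0.227/3.41 = 0.06657; g_cld = 0.077/3.41 = 0.02258.
Total gain g = 0.15367.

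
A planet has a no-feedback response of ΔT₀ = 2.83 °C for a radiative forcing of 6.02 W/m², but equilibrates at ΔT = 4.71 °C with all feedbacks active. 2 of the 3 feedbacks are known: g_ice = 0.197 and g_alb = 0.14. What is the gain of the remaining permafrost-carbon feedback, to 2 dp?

0.06

Amplification A = ΔT/ΔT₀ = 4.71/2.83 = 1.664.
Total gain g = 1 − 1/A = 1 − 1/1.664 = 0.399.
Known gains sum to 0.197 + 0.14 = 0.337.
g_pf = 0.399 − 0.337 = 0.06.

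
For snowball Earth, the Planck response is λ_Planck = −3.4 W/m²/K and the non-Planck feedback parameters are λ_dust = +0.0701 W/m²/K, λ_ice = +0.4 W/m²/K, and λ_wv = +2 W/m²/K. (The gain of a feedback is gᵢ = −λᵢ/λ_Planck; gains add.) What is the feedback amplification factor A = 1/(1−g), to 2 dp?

3.66

Convert to gains: g_dust = 0.0701/3.4 = 0.02062; g_ice = 0.4/3.4 = 0.1176; g_wv = 2/3.4 = 0.5882.
Total gain g = 0.72642.
A = 1/(1 − 0.72642) = 3.66.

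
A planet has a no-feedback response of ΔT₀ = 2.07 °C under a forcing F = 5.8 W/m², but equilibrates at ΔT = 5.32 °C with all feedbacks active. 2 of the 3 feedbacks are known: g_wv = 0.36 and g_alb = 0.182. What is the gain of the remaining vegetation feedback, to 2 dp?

0.07

Amplification A = ΔT/ΔT₀ = 5.32/2.07 = 2.57.
Total gain g = 1 − 1/A = 1 − 1/2.57 = 0.6109.
Known gains sum to 0.36 + 0.182 = 0.542.
g_veg = 0.6109 − 0.542 = 0.07.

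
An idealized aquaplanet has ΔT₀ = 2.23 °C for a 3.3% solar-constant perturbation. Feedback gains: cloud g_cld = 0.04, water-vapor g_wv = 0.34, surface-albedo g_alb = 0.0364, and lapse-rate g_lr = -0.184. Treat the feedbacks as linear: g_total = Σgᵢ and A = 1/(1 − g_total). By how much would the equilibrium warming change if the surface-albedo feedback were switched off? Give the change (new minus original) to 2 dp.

Original: g = 0.2324, ΔT = 2.23/(1−0.2324) = 2.9052 °C.
Without surface-albedo: g' = 0.196, ΔT' = 2.23/(1−0.196) = 2.7736 °C.
Change = 2.7736 − 2.9052 = -0.13 °C.

-0.13 °C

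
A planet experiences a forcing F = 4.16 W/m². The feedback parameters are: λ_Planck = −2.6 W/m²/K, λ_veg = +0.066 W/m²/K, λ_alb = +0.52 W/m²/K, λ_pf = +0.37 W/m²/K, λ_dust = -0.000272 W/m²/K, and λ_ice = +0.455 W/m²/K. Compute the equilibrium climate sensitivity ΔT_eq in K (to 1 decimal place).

3.5 K

Net feedback parameter λ = (−2.6) + (+0.066) + (+0.52) + (+0.37) + (-0.000272) + (+0.455) = -1.189272 W/m²/K.
ΔT = −F/λ = −4.16/(-1.189272) = 3.5 K.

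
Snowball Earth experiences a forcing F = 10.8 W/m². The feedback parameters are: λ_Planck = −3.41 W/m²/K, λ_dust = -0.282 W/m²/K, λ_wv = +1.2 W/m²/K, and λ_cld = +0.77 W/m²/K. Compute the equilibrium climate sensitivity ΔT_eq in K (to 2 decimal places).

6.27 K

Net feedback parameter λ = (−3.41) + (-0.282) + (+1.2) + (+0.77) = -1.722 W/m²/K.
ΔT = −F/λ = −10.8/(-1.722) = 6.27 K.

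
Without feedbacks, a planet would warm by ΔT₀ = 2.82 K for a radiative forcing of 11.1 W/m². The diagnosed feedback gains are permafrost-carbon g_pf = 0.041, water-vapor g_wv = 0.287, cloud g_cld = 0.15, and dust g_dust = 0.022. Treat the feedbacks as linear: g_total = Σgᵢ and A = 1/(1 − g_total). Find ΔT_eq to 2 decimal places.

5.64 K

Total gain g = 0.041 + 0.287 + 0.15 + 0.022 = 0.5.
Amplification A = 1/(1 − 0.5) = 2.
ΔT = 2.82 × 2 = 5.64 K.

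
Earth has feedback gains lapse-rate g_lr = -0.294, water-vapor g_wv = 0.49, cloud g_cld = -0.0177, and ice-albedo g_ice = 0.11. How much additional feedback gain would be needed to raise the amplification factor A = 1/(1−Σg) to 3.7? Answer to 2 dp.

0.44

Current total gain = 0.2883.
Target gain for A = 3.7: g* = 1 − 1/3.7 = 0.7297.
Additional gain needed = 0.7297 − 0.2883 = 0.44.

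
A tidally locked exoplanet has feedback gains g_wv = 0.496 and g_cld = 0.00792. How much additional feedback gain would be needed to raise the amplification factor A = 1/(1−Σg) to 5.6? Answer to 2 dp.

0.32

Current total gain = 0.50392.
Target gain for A = 5.6: g* = 1 − 1/5.6 = 0.8214.
Additional gain needed = 0.8214 − 0.50392 = 0.32.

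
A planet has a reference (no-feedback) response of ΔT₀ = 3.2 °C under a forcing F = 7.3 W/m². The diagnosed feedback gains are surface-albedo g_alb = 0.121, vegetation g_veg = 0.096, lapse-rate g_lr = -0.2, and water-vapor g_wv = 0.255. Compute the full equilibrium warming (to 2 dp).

Total gain g = 0.121 + 0.096 − 0.2 + 0.255 = 0.272.
Amplification A = 1/(1 − 0.272) = 1.374.
ΔT = 3.2 × 1.374 = 4.40 °C.

4.40 °C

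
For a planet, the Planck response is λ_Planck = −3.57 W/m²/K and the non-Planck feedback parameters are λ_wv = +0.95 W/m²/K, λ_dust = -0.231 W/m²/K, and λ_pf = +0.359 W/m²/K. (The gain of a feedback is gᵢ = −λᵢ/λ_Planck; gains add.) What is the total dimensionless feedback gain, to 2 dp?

0.30

Convert to gains: g_wv = 0.95/3.57 = 0.2661; g_dust = -0.231/3.57 = -0.06471; g_pf = 0.359/3.57 = 0.1006.
Total gain g = 0.30199.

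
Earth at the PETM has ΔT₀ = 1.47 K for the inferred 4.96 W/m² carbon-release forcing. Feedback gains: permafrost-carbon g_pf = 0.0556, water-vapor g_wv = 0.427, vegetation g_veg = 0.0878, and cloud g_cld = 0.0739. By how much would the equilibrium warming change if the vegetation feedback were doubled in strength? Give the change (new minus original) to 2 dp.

1.35 K

Original: g = 0.6443, ΔT = 1.47/(1−0.6443) = 4.1327 K.
With doubled vegetation: g' = 0.7321, ΔT' = 1.47/(1−0.7321) = 5.4871 K.
Change = 5.4871 − 4.1327 = 1.35 K.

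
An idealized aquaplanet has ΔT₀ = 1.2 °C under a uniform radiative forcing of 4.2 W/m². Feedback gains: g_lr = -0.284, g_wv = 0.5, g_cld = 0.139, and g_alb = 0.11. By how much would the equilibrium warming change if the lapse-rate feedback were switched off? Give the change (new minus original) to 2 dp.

2.54 °C

Original: g = 0.465, ΔT = 1.2/(1−0.465) = 2.2430 °C.
Without lapse-rate: g' = 0.749, ΔT' = 1.2/(1−0.749) = 4.7809 °C.
Change = 4.7809 − 2.2430 = 2.54 °C.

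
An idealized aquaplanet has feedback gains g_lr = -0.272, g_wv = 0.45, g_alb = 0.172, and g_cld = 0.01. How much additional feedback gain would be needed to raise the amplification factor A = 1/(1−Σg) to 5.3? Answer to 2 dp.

Current total gain = 0.36.
Target gain for A = 5.3: g* = 1 − 1/5.3 = 0.8113.
Additional gain needed = 0.8113 − 0.36 = 0.45.

0.45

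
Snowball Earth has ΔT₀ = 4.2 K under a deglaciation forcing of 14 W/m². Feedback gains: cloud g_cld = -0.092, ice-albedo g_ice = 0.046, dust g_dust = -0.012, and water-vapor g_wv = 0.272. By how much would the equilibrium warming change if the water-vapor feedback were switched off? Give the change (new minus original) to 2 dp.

-1.37 K

Original: g = 0.214, ΔT = 4.2/(1−0.214) = 5.3435 K.
Without water-vapor: g' = -0.058, ΔT' = 4.2/(1+0.058) = 3.9698 K.
Change = 3.9698 − 5.3435 = -1.37 K.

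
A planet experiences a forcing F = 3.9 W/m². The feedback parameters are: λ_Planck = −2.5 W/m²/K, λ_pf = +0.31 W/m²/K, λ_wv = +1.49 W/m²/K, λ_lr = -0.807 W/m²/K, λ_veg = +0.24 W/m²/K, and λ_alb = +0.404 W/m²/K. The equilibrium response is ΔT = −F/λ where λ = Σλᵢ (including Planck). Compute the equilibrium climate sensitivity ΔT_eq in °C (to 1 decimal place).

Net feedback parameter λ = (−2.5) + (+0.31) + (+1.49) + (-0.807) + (+0.24) + (+0.404) = -0.863 W/m²/K.
ΔT = −F/λ = −3.9/(-0.863) = 4.5 °C.

4.5 °C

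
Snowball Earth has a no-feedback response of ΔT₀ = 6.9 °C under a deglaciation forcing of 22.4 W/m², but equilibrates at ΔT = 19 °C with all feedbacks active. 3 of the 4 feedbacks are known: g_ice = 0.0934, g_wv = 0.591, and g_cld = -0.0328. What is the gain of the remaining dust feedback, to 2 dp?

-0.01

Amplification A = ΔT/ΔT₀ = 19/6.9 = 2.754.
Total gain g = 1 − 1/A = 1 − 1/2.754 = 0.6369.
Known gains sum to 0.0934 + 0.591 − 0.0328 = 0.6516.
g_dust = 0.6369 − 0.6516 = -0.01.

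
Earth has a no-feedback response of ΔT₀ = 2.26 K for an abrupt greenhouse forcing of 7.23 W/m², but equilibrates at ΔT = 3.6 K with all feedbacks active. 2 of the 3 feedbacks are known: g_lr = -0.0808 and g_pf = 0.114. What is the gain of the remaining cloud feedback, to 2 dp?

Amplification A = ΔT/ΔT₀ = 3.6/2.26 = 1.593.
Total gain g = 1 − 1/A = 1 − 1/1.593 = 0.3723.
Known gains sum to -0.0808 + 0.114 = 0.0332.
g_cld = 0.3723 − 0.0332 = 0.34.

0.34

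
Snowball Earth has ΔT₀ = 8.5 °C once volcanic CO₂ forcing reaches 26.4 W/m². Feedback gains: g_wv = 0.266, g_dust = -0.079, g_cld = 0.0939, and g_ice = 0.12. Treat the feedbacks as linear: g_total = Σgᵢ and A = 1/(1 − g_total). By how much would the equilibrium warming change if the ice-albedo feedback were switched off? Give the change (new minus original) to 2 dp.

-2.37 °C

Original: g = 0.4009, ΔT = 8.5/(1−0.4009) = 14.1879 °C.
Without ice-albedo: g' = 0.2809, ΔT' = 8.5/(1−0.2809) = 11.8203 °C.
Change = 11.8203 − 14.1879 = -2.37 °C.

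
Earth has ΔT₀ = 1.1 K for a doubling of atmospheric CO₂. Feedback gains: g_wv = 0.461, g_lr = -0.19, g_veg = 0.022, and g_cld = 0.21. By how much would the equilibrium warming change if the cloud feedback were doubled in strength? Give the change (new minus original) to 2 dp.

1.62 K

Original: g = 0.503, ΔT = 1.1/(1−0.503) = 2.2133 K.
With doubled cloud: g' = 0.713, ΔT' = 1.1/(1−0.713) = 3.8328 K.
Change = 3.8328 − 2.2133 = 1.62 K.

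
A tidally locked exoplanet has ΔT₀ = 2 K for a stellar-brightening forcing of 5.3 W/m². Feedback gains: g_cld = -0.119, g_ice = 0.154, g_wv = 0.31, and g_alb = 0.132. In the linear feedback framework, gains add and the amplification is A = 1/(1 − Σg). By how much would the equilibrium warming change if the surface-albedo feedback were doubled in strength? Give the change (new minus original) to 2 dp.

Original: g = 0.477, ΔT = 2/(1−0.477) = 3.8241 K.
With doubled surface-albedo: g' = 0.609, ΔT' = 2/(1−0.609) = 5.1151 K.
Change = 5.1151 − 3.8241 = 1.29 K.

1.29 K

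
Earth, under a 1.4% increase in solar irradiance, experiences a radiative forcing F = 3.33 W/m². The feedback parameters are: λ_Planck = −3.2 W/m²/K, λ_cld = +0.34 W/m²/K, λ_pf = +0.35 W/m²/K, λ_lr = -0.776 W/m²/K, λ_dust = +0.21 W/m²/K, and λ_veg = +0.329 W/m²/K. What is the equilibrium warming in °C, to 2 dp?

Net feedback parameter λ = (−3.2) + (+0.34) + (+0.35) + (-0.776) + (+0.21) + (+0.329) = -2.747 W/m²/K.
ΔT = −F/λ = −3.33/(-2.747) = 1.21 °C.

1.21 °C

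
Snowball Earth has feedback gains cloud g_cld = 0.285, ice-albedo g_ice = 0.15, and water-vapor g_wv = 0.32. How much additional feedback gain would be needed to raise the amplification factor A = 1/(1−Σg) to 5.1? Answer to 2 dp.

Current total gain = 0.755.
Target gain for A = 5.1: g* = 1 − 1/5.1 = 0.8039.
Additional gain needed = 0.8039 − 0.755 = 0.05.

0.05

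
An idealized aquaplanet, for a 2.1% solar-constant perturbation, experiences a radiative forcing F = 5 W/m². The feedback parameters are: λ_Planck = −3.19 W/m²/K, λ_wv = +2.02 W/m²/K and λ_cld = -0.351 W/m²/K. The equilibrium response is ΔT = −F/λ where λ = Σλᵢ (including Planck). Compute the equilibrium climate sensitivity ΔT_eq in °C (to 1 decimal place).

Net feedback parameter λ = (−3.19) + (+2.02) + (-0.351) = -1.521 W/m²/K.
ΔT = −F/λ = −5/(-1.521) = 3.3 °C.

3.3 °C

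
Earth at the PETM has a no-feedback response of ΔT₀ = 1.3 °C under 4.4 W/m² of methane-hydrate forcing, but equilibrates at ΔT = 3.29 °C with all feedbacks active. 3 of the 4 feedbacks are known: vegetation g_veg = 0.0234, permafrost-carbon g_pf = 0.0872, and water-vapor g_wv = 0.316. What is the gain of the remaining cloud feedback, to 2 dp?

0.18

Amplification A = ΔT/ΔT₀ = 3.29/1.3 = 2.531.
Total gain g = 1 − 1/A = 1 − 1/2.531 = 0.6049.
Known gains sum to 0.0234 + 0.0872 + 0.316 = 0.4266.
g_cld = 0.6049 − 0.4266 = 0.18.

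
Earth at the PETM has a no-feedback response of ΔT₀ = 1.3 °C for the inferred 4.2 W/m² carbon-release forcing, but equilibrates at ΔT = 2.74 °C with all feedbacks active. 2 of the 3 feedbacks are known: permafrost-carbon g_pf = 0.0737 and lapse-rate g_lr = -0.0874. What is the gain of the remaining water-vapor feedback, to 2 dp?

0.54

Amplification A = ΔT/ΔT₀ = 2.74/1.3 = 2.108.
Total gain g = 1 − 1/A = 1 − 1/2.108 = 0.5256.
Known gains sum to 0.0737 − 0.0874 = -0.0137.
g_wv = 0.5256 + 0.0137 = 0.54.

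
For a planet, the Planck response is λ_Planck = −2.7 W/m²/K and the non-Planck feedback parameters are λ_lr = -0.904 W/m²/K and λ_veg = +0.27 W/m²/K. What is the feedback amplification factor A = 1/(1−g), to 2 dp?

Convert to gains: g_lr = -0.904/2.7 = -0.3348; g_veg = 0.27/2.7 = 0.1.
Total gain g = -0.2348.
A = 1/(1 + 0.2348) = 0.81.

0.81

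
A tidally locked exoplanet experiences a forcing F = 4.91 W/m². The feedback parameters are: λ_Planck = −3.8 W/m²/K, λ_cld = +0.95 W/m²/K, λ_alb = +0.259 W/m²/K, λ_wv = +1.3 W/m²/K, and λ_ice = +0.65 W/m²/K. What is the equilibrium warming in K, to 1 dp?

7.7 K

Net feedback parameter λ = (−3.8) + (+0.95) + (+0.259) + (+1.3) + (+0.65) = -0.641 W/m²/K.
ΔT = −F/λ = −4.91/(-0.641) = 7.7 K.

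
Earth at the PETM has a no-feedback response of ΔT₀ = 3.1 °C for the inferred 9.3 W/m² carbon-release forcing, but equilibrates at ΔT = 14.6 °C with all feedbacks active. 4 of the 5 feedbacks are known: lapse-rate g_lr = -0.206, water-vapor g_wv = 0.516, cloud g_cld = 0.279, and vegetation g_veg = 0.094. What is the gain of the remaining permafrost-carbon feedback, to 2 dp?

0.10

Amplification A = ΔT/ΔT₀ = 14.6/3.1 = 4.71.
Total gain g = 1 − 1/A = 1 − 1/4.71 = 0.7877.
Known gains sum to -0.206 + 0.516 + 0.279 + 0.094 = 0.683.
g_pf = 0.7877 − 0.683 = 0.10.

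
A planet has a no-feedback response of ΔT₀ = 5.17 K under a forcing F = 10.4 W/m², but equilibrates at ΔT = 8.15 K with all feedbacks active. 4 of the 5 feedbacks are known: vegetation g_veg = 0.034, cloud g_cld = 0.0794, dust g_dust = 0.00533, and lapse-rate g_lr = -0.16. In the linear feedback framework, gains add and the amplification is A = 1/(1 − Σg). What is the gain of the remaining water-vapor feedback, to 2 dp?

Amplification A = ΔT/ΔT₀ = 8.15/5.17 = 1.576.
Total gain g = 1 − 1/A = 1 − 1/1.576 = 0.3655.
Known gains sum to 0.034 + 0.0794 + 0.00533 − 0.16 = -0.04127.
g_wv = 0.3655 + 0.04127 = 0.41.

0.41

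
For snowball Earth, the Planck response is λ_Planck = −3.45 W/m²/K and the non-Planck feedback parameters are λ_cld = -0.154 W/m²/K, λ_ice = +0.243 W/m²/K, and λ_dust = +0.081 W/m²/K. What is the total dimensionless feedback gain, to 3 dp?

Convert to gains: g_cld = -0.154/3.45 = -0.04464; g_ice = 0.243/3.45 = 0.07043; g_dust = 0.081/3.45 = 0.02348.
Total gain g = 0.04927.

0.049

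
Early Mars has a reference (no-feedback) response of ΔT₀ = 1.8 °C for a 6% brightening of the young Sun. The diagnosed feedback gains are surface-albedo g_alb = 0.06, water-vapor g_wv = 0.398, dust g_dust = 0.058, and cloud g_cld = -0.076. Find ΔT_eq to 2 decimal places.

Total gain g = 0.06 + 0.398 + 0.058 − 0.076 = 0.44.
Amplification A = 1/(1 − 0.44) = 1.786.
ΔT = 1.8 × 1.786 = 3.21 °C.

3.21 °C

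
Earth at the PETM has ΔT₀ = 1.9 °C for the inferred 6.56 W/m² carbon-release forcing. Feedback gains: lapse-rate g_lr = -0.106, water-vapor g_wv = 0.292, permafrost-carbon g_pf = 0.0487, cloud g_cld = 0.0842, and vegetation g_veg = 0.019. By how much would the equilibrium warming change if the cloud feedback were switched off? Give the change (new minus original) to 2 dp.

-0.32 °C

Original: g = 0.3379, ΔT = 1.9/(1−0.3379) = 2.8697 °C.
Without cloud: g' = 0.2537, ΔT' = 1.9/(1−0.2537) = 2.5459 °C.
Change = 2.5459 − 2.8697 = -0.32 °C.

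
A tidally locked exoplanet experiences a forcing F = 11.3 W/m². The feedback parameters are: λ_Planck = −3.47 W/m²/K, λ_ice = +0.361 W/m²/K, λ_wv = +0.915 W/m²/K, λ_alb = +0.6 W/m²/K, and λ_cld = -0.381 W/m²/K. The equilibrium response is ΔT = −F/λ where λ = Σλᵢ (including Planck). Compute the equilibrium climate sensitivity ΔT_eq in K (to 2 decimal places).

5.72 K

Net feedback parameter λ = (−3.47) + (+0.361) + (+0.915) + (+0.6) + (-0.381) = -1.975 W/m²/K.
ΔT = −F/λ = −11.3/(-1.975) = 5.72 K.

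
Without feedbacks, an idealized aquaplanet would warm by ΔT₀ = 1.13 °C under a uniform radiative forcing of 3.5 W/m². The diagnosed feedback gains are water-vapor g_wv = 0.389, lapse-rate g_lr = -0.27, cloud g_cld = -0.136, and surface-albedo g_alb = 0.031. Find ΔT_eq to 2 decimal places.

Total gain g = 0.389 − 0.27 − 0.136 + 0.031 = 0.014.
Amplification A = 1/(1 − 0.014) = 1.014.
ΔT = 1.13 × 1.014 = 1.15 °C.

1.15 °C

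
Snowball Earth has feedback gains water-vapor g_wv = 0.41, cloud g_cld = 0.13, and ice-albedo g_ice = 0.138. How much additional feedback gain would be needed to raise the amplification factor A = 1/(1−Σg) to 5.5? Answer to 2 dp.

0.14

Current total gain = 0.678.
Target gain for A = 5.5: g* = 1 − 1/5.5 = 0.8182.
Additional gain needed = 0.8182 − 0.678 = 0.14.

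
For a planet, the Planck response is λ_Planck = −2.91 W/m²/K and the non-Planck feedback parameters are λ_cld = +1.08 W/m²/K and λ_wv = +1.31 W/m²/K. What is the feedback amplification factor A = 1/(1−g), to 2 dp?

5.60

Convert to gains: g_cld = 1.08/2.91 = 0.3711; g_wv = 1.31/2.91 = 0.4502.
Total gain g = 0.8213.
A = 1/(1 − 0.8213) = 5.60.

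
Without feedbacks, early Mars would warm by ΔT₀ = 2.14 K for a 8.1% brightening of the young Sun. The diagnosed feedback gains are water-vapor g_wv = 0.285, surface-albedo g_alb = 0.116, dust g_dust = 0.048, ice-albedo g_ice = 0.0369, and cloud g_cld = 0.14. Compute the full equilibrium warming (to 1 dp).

5.7 K

Total gain g = 0.285 + 0.116 + 0.048 + 0.0369 + 0.14 = 0.6259.
Amplification A = 1/(1 − 0.6259) = 2.673.
ΔT = 2.14 × 2.673 = 5.7 K.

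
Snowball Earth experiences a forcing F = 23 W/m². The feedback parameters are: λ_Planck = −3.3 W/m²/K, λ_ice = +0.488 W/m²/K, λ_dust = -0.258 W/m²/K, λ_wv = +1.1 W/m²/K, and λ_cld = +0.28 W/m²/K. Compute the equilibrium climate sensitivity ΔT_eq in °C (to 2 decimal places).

13.61 °C

Net feedback parameter λ = (−3.3) + (+0.488) + (-0.258) + (+1.1) + (+0.28) = -1.69 W/m²/K.
ΔT = −F/λ = −23/(-1.69) = 13.61 °C.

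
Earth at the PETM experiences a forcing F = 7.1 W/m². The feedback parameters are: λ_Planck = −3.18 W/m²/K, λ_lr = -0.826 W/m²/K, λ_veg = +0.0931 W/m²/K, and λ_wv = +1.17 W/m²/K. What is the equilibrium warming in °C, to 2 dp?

2.59 °C

Net feedback parameter λ = (−3.18) + (-0.826) + (+0.0931) + (+1.17) = -2.7429 W/m²/K.
ΔT = −F/λ = −7.1/(-2.7429) = 2.59 °C.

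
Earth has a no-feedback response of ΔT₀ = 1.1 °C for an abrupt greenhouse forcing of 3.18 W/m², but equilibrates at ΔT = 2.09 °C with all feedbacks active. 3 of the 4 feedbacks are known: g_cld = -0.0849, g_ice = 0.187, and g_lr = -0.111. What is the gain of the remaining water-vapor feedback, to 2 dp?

0.48

Amplification A = ΔT/ΔT₀ = 2.09/1.1 = 1.9.
Total gain g = 1 − 1/A = 1 − 1/1.9 = 0.4737.
Known gains sum to -0.0849 + 0.187 − 0.111 = -0.0089.
g_wv = 0.4737 + 0.0089 = 0.48.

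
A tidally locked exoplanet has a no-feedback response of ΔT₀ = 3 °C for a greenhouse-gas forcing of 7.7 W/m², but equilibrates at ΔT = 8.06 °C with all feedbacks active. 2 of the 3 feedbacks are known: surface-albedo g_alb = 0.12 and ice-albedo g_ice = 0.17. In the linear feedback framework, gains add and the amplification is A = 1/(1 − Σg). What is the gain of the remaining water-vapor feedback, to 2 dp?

0.34

Amplification A = ΔT/ΔT₀ = 8.06/3 = 2.687.
Total gain g = 1 − 1/A = 1 − 1/2.687 = 0.6278.
Known gains sum to 0.12 + 0.17 = 0.29.
g_wv = 0.6278 − 0.29 = 0.34.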